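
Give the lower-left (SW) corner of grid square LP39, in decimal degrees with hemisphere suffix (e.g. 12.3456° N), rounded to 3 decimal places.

69.000° N, 46.000° E

Field L=11, P=15: +11·20° lon, +15·10° lat → SW at lon 40°, lat 60°.
Square 3, 9: +3·2° lon, +9·1° lat → SW at lon 46°, lat 69°.
latitude 69.000° N, longitude 46.000° E.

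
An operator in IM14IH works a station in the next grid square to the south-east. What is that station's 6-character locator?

Longitude subsquare i = 8; +1 → 9 = j.
Latitude subsquare h = 7; −1 → 6 = g.

IM14jg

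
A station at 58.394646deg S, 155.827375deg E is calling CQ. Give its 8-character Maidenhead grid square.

QD71vo95

Shift to the Maidenhead origin (180°W, 90°S): lon 335.82737, lat 31.60535.
Field: lon ⌊335.82737/20⌋ = 16 → Q; lat ⌊31.60535/10⌋ = 3 → D.
Square: lon ⌊15.82737/2⌋ = 7; lat ⌊1.60535/1⌋ = 1.
Subsquare: lon ⌊1.82737/0.0833333⌋ = 21 → v; lat ⌊0.60535/0.0416667⌋ = 14 → o.
Extended square: lon ⌊0.07737/0.00833333⌋ = 9; lat ⌊0.02202/0.00416667⌋ = 5.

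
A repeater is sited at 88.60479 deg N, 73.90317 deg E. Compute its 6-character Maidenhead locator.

Shift to the Maidenhead origin (180°W, 90°S): lon 253.9032, lat 178.6048.
Field: 253.9032/20 → 12 → M, 178.6048/10 → 17 → R; chars MR.
Square: 13.9032/2 → 6, 8.6048/1 → 8; chars 68.
Subsquare: 1.9032/0.0833333 → 22 → w, 0.6048/0.0416667 → 14 → o; chars wo.

MR68wo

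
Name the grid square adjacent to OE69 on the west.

Longitude square 6; −1 → 5.
The latitude characters are unchanged.

OE59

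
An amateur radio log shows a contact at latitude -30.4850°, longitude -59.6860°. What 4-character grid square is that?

GF09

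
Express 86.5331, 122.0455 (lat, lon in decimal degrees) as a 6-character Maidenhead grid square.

Shift to the Maidenhead origin (180°W, 90°S): lon 302.0455, lat 176.5331.
Field: lon ⌊302.0455/20⌋ = 15 → P; lat ⌊176.5331/10⌋ = 17 → R.
Square: lon ⌊2.0455/2⌋ = 1; lat ⌊6.5331/1⌋ = 6.
Subsquare: lon ⌊0.0455/0.0833333⌋ = 0 → a; lat ⌊0.5331/0.0416667⌋ = 12 → m.

PR16am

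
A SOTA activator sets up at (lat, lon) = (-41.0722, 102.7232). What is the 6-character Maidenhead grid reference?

Add 180° to longitude and 90° to latitude: 282.7232, 48.9278.
Field: lon ⌊282.7232/20⌋ = 14 → O; lat ⌊48.9278/10⌋ = 4 → E.
Square: lon ⌊2.7232/2⌋ = 1; lat ⌊8.9278/1⌋ = 8.
Subsquare: lon ⌊0.7232/0.0833333⌋ = 8 → i; lat ⌊0.9278/0.0416667⌋ = 22 → w.

OE18iw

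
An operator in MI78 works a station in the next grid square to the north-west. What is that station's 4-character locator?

Longitude square 7; −1 → 6.
Latitude square 8; +1 → 9.

MI69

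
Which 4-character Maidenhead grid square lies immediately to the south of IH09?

IH08

Latitude square 9; −1 → 8.
The longitude characters are unchanged.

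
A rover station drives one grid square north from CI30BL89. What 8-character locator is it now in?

Latitude extended square 9; +1 → 10, wraps to 0, carry into subsquare.
Latitude subsquare l = 11; +1 → 12 = m.
The longitude characters are unchanged.

CI30bm80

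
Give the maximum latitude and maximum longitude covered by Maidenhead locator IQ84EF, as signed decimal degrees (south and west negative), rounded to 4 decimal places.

74.2500, -3.5833

Field I=8, Q=16: +8·20° lon, +16·10° lat → SW at lon -20°, lat 70°.
Square 8, 4: +8·2° lon, +4·1° lat → SW at lon -4°, lat 74°.
Subsquare e=4, f=5: +4·0.0833333° lon, +5·0.0416667° lat → SW at lon -3.66667°, lat 74.2083°.
Cell spans 0.0833333° lon × 0.0416667° lat. NE corner is SW corner plus one full cell.
latitude 74.2500, longitude -3.5833.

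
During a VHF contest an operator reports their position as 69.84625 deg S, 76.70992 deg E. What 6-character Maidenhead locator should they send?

Add 180° to longitude and 90° to latitude: 256.7099, 20.1538.
Field: lon ⌊256.7099/20⌋ = 12 → M; lat ⌊20.1538/10⌋ = 2 → C.
Square: lon ⌊16.7099/2⌋ = 8; lat ⌊0.1538/1⌋ = 0.
Subsquare: lon ⌊0.7099/0.0833333⌋ = 8 → i; lat ⌊0.1538/0.0416667⌋ = 3 → d.

MC80id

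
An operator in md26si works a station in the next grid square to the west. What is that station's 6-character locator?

MD26ri

Longitude subsquare s = 18; −1 → 17 = r.
The latitude characters are unchanged.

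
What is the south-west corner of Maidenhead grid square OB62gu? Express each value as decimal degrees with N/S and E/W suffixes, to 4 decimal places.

77.1667° S, 112.5000° E

Field O=14, B=1: +14·20° lon, +1·10° lat → SW at lon 100°, lat -80°.
Square 6, 2: +6·2° lon, +2·1° lat → SW at lon 112°, lat -78°.
Subsquare g=6, u=20: +6·0.0833333° lon, +20·0.0416667° lat → SW at lon 112.5°, lat -77.1667°.
latitude 77.1667° S, longitude 112.5000° E.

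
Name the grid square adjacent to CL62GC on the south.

CL62gb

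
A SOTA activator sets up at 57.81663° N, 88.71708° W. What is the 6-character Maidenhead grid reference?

EO57pt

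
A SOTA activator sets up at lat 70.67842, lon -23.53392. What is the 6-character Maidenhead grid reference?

HQ80fq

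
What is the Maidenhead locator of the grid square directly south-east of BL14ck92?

Longitude extended square 9; +1 → 10, wraps to 0, carry into subsquare.
Longitude subsquare c = 2; +1 → 3 = d.
Latitude extended square 2; −1 → 1.

BL14dk01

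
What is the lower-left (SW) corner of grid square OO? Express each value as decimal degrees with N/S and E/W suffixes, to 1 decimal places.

50.0° N, 100.0° E

Field O=14, O=14: +14·20° lon, +14·10° lat → SW at lon 100°, lat 50°.
latitude 50.0° N, longitude 100.0° E.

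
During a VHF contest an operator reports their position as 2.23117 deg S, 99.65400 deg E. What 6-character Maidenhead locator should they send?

NI97ts

Offset from 180°W / 90°S: lon 279.6540°, lat 87.7688°.
Field: 279.6540/20 → 13 → N, 87.7688/10 → 8 → I; chars NI.
Square: 19.6540/2 → 9, 7.7688/1 → 7; chars 97.
Subsquare: 1.6540/0.0833333 → 19 → t, 0.7688/0.0416667 → 18 → s; chars ts.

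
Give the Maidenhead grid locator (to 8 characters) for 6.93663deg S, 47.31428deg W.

GI63ib25

Shift to the Maidenhead origin (180°W, 90°S): lon 132.68572, lat 83.06337.
Field: lon ⌊132.68572/20⌋ = 6 → G; lat ⌊83.06337/10⌋ = 8 → I.
Square: lon ⌊12.68572/2⌋ = 6; lat ⌊3.06337/1⌋ = 3.
Subsquare: lon ⌊0.68572/0.0833333⌋ = 8 → i; lat ⌊0.06337/0.0416667⌋ = 1 → b.
Extended square: lon ⌊0.01905/0.00833333⌋ = 2; lat ⌊0.02170/0.00416667⌋ = 5.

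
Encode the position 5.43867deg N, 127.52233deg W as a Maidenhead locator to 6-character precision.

CJ65fk

Add 180° to longitude and 90° to latitude: 52.4777, 95.4387.
Field: lon ⌊52.4777/20⌋ = 2 → C; lat ⌊95.4387/10⌋ = 9 → J.
Square: lon ⌊12.4777/2⌋ = 6; lat ⌊5.4387/1⌋ = 5.
Subsquare: lon ⌊0.4777/0.0833333⌋ = 5 → f; lat ⌊0.4387/0.0416667⌋ = 10 → k.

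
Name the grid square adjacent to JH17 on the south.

Latitude square 7; −1 → 6.
The longitude characters are unchanged.

JH16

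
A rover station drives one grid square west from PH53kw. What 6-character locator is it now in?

PH53jw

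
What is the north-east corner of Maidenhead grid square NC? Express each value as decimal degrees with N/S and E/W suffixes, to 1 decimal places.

Field N=13, C=2: +13·20° lon, +2·10° lat → SW at lon 80°, lat -70°.
Cell spans 20° lon × 10° lat. NE corner is SW corner plus one full cell.
latitude 60.0° S, longitude 100.0° E.

60.0° S, 100.0° E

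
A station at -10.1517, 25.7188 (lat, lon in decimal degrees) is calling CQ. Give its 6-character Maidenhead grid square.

KH29uu

Offset from 180°W / 90°S: lon 205.7188°, lat 79.8483°.
Field: 205.7188/20 → 10 → K, 79.8483/10 → 7 → H; chars KH.
Square: 5.7188/2 → 2, 9.8483/1 → 9; chars 29.
Subsquare: 1.7188/0.0833333 → 20 → u, 0.8483/0.0416667 → 20 → u; chars uu.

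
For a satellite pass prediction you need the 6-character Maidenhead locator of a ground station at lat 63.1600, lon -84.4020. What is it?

Offset from 180°W / 90°S: lon 95.5980°, lat 153.1600°.
Field: lon ⌊95.5980/20⌋ = 4 → E; lat ⌊153.1600/10⌋ = 15 → P.
Square: lon ⌊15.5980/2⌋ = 7; lat ⌊3.1600/1⌋ = 3.
Subsquare: lon ⌊1.5980/0.0833333⌋ = 19 → t; lat ⌊0.1600/0.0416667⌋ = 3 → d.

EP73td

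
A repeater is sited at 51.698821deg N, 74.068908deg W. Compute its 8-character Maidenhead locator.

Shift to the Maidenhead origin (180°W, 90°S): lon 105.93109, lat 141.69882.
Field (20°×10°, letters A–R): 105.93109/20 → 5 → F, 141.69882/10 → 14 → O; chars FO.
Square (2°×1°, digits 0–9): 5.93109/2 → 2, 1.69882/1 → 1; chars 21.
Subsquare (5′×2.5′, letters a–x): 1.93109/0.0833333 → 23 → x, 0.69882/0.0416667 → 16 → q; chars xq.
Extended square (30″×15″, digits 0–9): 0.01443/0.00833333 → 1, 0.03215/0.00416667 → 7; chars 17.

FO21xq17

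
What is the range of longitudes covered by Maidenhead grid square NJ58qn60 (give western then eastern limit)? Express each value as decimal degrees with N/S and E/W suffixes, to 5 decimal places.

91.38333° E, 91.39167° E

Field N=13, J=9: +13·20° lon, +9·10° lat → SW at lon 80°, lat 0°.
Square 5, 8: +5·2° lon, +8·1° lat → SW at lon 90°, lat 8°.
Subsquare q=16, n=13: +16·0.0833333° lon, +13·0.0416667° lat → SW at lon 91.3333°, lat 8.54167°.
Extended square 6, 0: +6·0.00833333° lon, +0·0.00416667° lat → SW at lon 91.3833°, lat 8.54167°.
Cell spans 0.00833333° lon × 0.00416667° lat.
west 91.38333° E, east 91.39167° E.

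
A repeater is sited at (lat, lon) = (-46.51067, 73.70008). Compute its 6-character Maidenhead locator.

ME63ul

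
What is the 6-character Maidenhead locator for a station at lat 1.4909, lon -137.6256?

Offset from 180°W / 90°S: lon 42.3744°, lat 91.4909°.
Field (20°×10°, letters A–R): 42.3744/20 → 2 → C, 91.4909/10 → 9 → J; chars CJ.
Square (2°×1°, digits 0–9): 2.3744/2 → 1, 1.4909/1 → 1; chars 11.
Subsquare (5′×2.5′, letters a–x): 0.3744/0.0833333 → 4 → e, 0.4909/0.0416667 → 11 → l; chars el.

CJ11el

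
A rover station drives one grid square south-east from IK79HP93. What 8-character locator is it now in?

Longitude extended square 9; +1 → 10, wraps to 0, carry into subsquare.
Longitude subsquare h = 7; +1 → 8 = i.
Latitude extended square 3; −1 → 2.

IK79ip02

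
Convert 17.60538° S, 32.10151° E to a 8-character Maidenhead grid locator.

KH62bj24

Offset from 180°W / 90°S: lon 212.10151°, lat 72.39462°.
Field: 212.10151/20 → 10 → K, 72.39462/10 → 7 → H; chars KH.
Square: 12.10151/2 → 6, 2.39462/1 → 2; chars 62.
Subsquare: 0.10151/0.0833333 → 1 → b, 0.39462/0.0416667 → 9 → j; chars bj.
Extended square: 0.01818/0.00833333 → 2, 0.01962/0.00416667 → 4; chars 24.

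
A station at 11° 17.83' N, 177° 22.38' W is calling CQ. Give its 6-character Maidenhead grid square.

AK11hh

Shift to the Maidenhead origin (180°W, 90°S): lon 2.6270, lat 101.2972.
Field: 2.6270/20 → 0 → A, 101.2972/10 → 10 → K; chars AK.
Square: 2.6270/2 → 1, 1.2972/1 → 1; chars 11.
Subsquare: 0.6270/0.0833333 → 7 → h, 0.2972/0.0416667 → 7 → h; chars hh.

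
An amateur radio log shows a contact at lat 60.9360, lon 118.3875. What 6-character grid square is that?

Add 180° to longitude and 90° to latitude: 298.3875, 150.9360.
Field (20°×10°, letters A–R): 298.3875/20 → 14 → O, 150.9360/10 → 15 → P; chars OP.
Square (2°×1°, digits 0–9): 18.3875/2 → 9, 0.9360/1 → 0; chars 90.
Subsquare (5′×2.5′, letters a–x): 0.3875/0.0833333 → 4 → e, 0.9360/0.0416667 → 22 → w; chars ew.

OP90ew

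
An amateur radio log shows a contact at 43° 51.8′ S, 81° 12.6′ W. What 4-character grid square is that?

EE96

Add 180° to longitude and 90° to latitude: 98.79, 46.14.
Field: lon ⌊98.79/20⌋ = 4 → E; lat ⌊46.14/10⌋ = 4 → E.
Square: lon ⌊18.79/2⌋ = 9; lat ⌊6.14/1⌋ = 6.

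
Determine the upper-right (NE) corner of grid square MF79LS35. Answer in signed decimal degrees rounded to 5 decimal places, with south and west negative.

Field M=12, F=5: +12·20° lon, +5·10° lat → SW at lon 60°, lat -40°.
Square 7, 9: +7·2° lon, +9·1° lat → SW at lon 74°, lat -31°.
Subsquare l=11, s=18: +11·0.0833333° lon, +18·0.0416667° lat → SW at lon 74.9167°, lat -30.25°.
Extended square 3, 5: +3·0.00833333° lon, +5·0.00416667° lat → SW at lon 74.9417°, lat -30.2292°.
Cell spans 0.00833333° lon × 0.00416667° lat. NE corner is SW corner plus one full cell.
latitude -30.22500, longitude 74.95000.

-30.22500, 74.95000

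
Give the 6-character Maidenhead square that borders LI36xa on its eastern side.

LI46aa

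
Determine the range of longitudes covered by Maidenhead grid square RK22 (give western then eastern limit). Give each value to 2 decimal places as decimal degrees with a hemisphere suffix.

164.00° E, 166.00° E

Field R=17, K=10: +17·20° lon, +10·10° lat → SW at lon 160°, lat 10°.
Square 2, 2: +2·2° lon, +2·1° lat → SW at lon 164°, lat 12°.
Cell spans 2° lon × 1° lat.
west 164.00° E, east 166.00° E.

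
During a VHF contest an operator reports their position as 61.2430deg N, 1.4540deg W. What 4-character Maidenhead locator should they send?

IP91

Offset from 180°W / 90°S: lon 178.55°, lat 151.24°.
Field: lon ⌊178.55/20⌋ = 8 → I; lat ⌊151.24/10⌋ = 15 → P.
Square: lon ⌊18.55/2⌋ = 9; lat ⌊1.24/1⌋ = 1.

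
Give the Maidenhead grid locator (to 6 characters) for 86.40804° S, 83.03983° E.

Add 180° to longitude and 90° to latitude: 263.0398, 3.5920.
Field: 263.0398/20 → 13 → N, 3.5920/10 → 0 → A; chars NA.
Square: 3.0398/2 → 1, 3.5920/1 → 3; chars 13.
Subsquare: 1.0398/0.0833333 → 12 → m, 0.5920/0.0416667 → 14 → o; chars mo.

NA13mo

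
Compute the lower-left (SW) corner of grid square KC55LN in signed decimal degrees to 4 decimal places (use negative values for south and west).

-64.4583, 30.9167

Field K=10, C=2: +10·20° lon, +2·10° lat → SW at lon 20°, lat -70°.
Square 5, 5: +5·2° lon, +5·1° lat → SW at lon 30°, lat -65°.
Subsquare l=11, n=13: +11·0.0833333° lon, +13·0.0416667° lat → SW at lon 30.9167°, lat -64.4583°.
latitude -64.4583, longitude 30.9167.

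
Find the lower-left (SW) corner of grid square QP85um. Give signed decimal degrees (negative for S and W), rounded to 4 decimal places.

65.5000, 157.6667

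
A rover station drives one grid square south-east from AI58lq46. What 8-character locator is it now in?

Longitude extended square 4; +1 → 5.
Latitude extended square 6; −1 → 5.

AI58lq55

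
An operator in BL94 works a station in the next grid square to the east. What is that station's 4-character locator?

CL04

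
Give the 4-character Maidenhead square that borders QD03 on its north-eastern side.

Longitude square 0; +1 → 1.
Latitude square 3; +1 → 4.

QD14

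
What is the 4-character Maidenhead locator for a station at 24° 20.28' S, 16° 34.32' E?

JG85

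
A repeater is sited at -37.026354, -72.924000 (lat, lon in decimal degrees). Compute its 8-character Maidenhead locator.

FF32mx93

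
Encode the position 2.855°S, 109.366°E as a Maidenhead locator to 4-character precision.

OI47

Add 180° to longitude and 90° to latitude: 289.37, 87.14.
Field: lon ⌊289.37/20⌋ = 14 → O; lat ⌊87.14/10⌋ = 8 → I.
Square: lon ⌊9.37/2⌋ = 4; lat ⌊7.14/1⌋ = 7.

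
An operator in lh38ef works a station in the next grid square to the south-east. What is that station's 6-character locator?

LH38fe

Longitude subsquare e = 4; +1 → 5 = f.
Latitude subsquare f = 5; −1 → 4 = e.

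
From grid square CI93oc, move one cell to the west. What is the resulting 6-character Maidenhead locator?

CI93nc

Longitude subsquare o = 14; −1 → 13 = n.
The latitude characters are unchanged.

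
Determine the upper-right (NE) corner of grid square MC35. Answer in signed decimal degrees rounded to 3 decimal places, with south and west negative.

Field M=12, C=2: +12·20° lon, +2·10° lat → SW at lon 60°, lat -70°.
Square 3, 5: +3·2° lon, +5·1° lat → SW at lon 66°, lat -65°.
Cell spans 2° lon × 1° lat. NE corner is SW corner plus one full cell.
latitude -64.000, longitude 68.000.

-64.000, 68.000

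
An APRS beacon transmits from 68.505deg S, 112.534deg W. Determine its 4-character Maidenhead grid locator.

Add 180° to longitude and 90° to latitude: 67.47, 21.50.
Field: lon ⌊67.47/20⌋ = 3 → D; lat ⌊21.50/10⌋ = 2 → C.
Square: lon ⌊7.47/2⌋ = 3; lat ⌊1.50/1⌋ = 1.

DC31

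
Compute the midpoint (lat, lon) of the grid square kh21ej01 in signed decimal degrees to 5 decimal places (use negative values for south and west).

-18.61875, 24.33750

Field K=10, H=7: +10·20° lon, +7·10° lat → SW at lon 20°, lat -20°.
Square 2, 1: +2·2° lon, +1·1° lat → SW at lon 24°, lat -19°.
Subsquare e=4, j=9: +4·0.0833333° lon, +9·0.0416667° lat → SW at lon 24.3333°, lat -18.625°.
Extended square 0, 1: +0·0.00833333° lon, +1·0.00416667° lat → SW at lon 24.3333°, lat -18.6208°.
Cell spans 0.00833333° lon × 0.00416667° lat. Centre is SW corner plus half of each.
latitude -18.61875, longitude 24.33750.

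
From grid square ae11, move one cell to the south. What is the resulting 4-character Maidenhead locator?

Latitude square 1; −1 → 0.
The longitude characters are unchanged.

AE10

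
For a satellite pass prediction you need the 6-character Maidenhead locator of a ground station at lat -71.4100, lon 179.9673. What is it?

Add 180° to longitude and 90° to latitude: 359.9673, 18.5900.
Field (20°×10°, letters A–R): lon ⌊359.9673/20⌋ = 17 → R; lat ⌊18.5900/10⌋ = 1 → B.
Square (2°×1°, digits 0–9): lon ⌊19.9673/2⌋ = 9; lat ⌊8.5900/1⌋ = 8.
Subsquare (5′×2.5′, letters a–x): lon ⌊1.9673/0.0833333⌋ = 23 → x; lat ⌊0.5900/0.0416667⌋ = 14 → o.

RB98xo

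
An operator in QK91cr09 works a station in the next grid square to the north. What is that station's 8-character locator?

QK91cs00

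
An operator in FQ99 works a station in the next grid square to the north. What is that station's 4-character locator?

FR90

Latitude square 9; +1 → 10, wraps to 0, carry into field.
Latitude field Q = 16; +1 → 17 = R.
The longitude characters are unchanged.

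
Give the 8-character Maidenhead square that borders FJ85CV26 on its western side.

Longitude extended square 2; −1 → 1.
The latitude characters are unchanged.

FJ85cv16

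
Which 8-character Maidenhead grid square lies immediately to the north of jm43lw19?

JM43lx10

Latitude extended square 9; +1 → 10, wraps to 0, carry into subsquare.
Latitude subsquare w = 22; +1 → 23 = x.
The longitude characters are unchanged.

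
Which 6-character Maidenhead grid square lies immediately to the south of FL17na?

FL16nx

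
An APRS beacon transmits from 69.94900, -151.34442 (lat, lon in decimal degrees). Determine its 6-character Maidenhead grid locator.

BP49hw

Offset from 180°W / 90°S: lon 28.6556°, lat 159.9490°.
Field: 28.6556/20 → 1 → B, 159.9490/10 → 15 → P; chars BP.
Square: 8.6556/2 → 4, 9.9490/1 → 9; chars 49.
Subsquare: 0.6556/0.0833333 → 7 → h, 0.9490/0.0416667 → 22 → w; chars hw.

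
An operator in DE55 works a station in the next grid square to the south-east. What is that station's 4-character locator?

DE64

Longitude square 5; +1 → 6.
Latitude square 5; −1 → 4.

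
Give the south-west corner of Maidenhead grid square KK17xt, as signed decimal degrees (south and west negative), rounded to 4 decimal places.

Field K=10, K=10: +10·20° lon, +10·10° lat → SW at lon 20°, lat 10°.
Square 1, 7: +1·2° lon, +7·1° lat → SW at lon 22°, lat 17°.
Subsquare x=23, t=19: +23·0.0833333° lon, +19·0.0416667° lat → SW at lon 23.9167°, lat 17.7917°.
latitude 17.7917, longitude 23.9167.

17.7917, 23.9167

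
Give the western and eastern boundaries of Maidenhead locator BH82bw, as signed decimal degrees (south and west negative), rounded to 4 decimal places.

-143.9167, -143.8333

Field B=1, H=7: +1·20° lon, +7·10° lat → SW at lon -160°, lat -20°.
Square 8, 2: +8·2° lon, +2·1° lat → SW at lon -144°, lat -18°.
Subsquare b=1, w=22: +1·0.0833333° lon, +22·0.0416667° lat → SW at lon -143.917°, lat -17.0833°.
Cell spans 0.0833333° lon × 0.0416667° lat.
west -143.9167, east -143.8333.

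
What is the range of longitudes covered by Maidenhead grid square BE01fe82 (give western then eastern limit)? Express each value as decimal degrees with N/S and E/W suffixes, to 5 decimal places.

159.51667° W, 159.50833° W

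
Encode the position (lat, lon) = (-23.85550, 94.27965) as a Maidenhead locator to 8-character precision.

NG76dd34

Offset from 180°W / 90°S: lon 274.27965°, lat 66.14450°.
Field: lon ⌊274.27965/20⌋ = 13 → N; lat ⌊66.14450/10⌋ = 6 → G.
Square: lon ⌊14.27965/2⌋ = 7; lat ⌊6.14450/1⌋ = 6.
Subsquare: lon ⌊0.27965/0.0833333⌋ = 3 → d; lat ⌊0.14450/0.0416667⌋ = 3 → d.
Extended square: lon ⌊0.02965/0.00833333⌋ = 3; lat ⌊0.01950/0.00416667⌋ = 4.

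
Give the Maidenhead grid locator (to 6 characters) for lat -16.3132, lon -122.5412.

CH83rq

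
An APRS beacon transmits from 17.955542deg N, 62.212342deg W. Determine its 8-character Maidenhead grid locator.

FK87vw49

Add 180° to longitude and 90° to latitude: 117.78766, 107.95554.
Field: lon ⌊117.78766/20⌋ = 5 → F; lat ⌊107.95554/10⌋ = 10 → K.
Square: lon ⌊17.78766/2⌋ = 8; lat ⌊7.95554/1⌋ = 7.
Subsquare: lon ⌊1.78766/0.0833333⌋ = 21 → v; lat ⌊0.95554/0.0416667⌋ = 22 → w.
Extended square: lon ⌊0.03766/0.00833333⌋ = 4; lat ⌊0.03888/0.00416667⌋ = 9.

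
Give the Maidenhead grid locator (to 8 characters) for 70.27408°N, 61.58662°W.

Offset from 180°W / 90°S: lon 118.41338°, lat 160.27408°.
Field (20°×10°, letters A–R): lon ⌊118.41338/20⌋ = 5 → F; lat ⌊160.27408/10⌋ = 16 → Q.
Square (2°×1°, digits 0–9): lon ⌊18.41338/2⌋ = 9; lat ⌊0.27408/1⌋ = 0.
Subsquare (5′×2.5′, letters a–x): lon ⌊0.41338/0.0833333⌋ = 4 → e; lat ⌊0.27408/0.0416667⌋ = 6 → g.
Extended square (30″×15″, digits 0–9): lon ⌊0.08005/0.00833333⌋ = 9; lat ⌊0.02408/0.00416667⌋ = 5.

FQ90eg95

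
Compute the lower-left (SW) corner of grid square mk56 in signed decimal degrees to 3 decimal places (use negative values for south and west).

16.000, 70.000

Field M=12, K=10: +12·20° lon, +10·10° lat → SW at lon 60°, lat 10°.
Square 5, 6: +5·2° lon, +6·1° lat → SW at lon 70°, lat 16°.
latitude 16.000, longitude 70.000.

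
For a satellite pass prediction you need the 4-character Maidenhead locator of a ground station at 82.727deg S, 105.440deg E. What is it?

Add 180° to longitude and 90° to latitude: 285.44, 7.27.
Field: 285.44/20 → 14 → O, 7.27/10 → 0 → A; chars OA.
Square: 5.44/2 → 2, 7.27/1 → 7; chars 27.

OA27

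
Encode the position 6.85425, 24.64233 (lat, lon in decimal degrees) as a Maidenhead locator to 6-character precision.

KJ26hu

Offset from 180°W / 90°S: lon 204.6423°, lat 96.8543°.
Field (20°×10°, letters A–R): 204.6423/20 → 10 → K, 96.8543/10 → 9 → J; chars KJ.
Square (2°×1°, digits 0–9): 4.6423/2 → 2, 6.8543/1 → 6; chars 26.
Subsquare (5′×2.5′, letters a–x): 0.6423/0.0833333 → 7 → h, 0.8543/0.0416667 → 20 → u; chars hu.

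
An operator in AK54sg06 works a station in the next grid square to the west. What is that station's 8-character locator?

AK54rg96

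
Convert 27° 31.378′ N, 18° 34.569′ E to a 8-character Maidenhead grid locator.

Add 180° to longitude and 90° to latitude: 198.57615, 117.52297.
Field: 198.57615/20 → 9 → J, 117.52297/10 → 11 → L; chars JL.
Square: 18.57615/2 → 9, 7.52297/1 → 7; chars 97.
Subsquare: 0.57615/0.0833333 → 6 → g, 0.52297/0.0416667 → 12 → m; chars gm.
Extended square: 0.07615/0.00833333 → 9, 0.02297/0.00416667 → 5; chars 95.

JL97gm95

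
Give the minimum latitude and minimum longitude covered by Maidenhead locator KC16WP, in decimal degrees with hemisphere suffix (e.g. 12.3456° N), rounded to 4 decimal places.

63.3750° S, 23.8333° E

Field K=10, C=2: +10·20° lon, +2·10° lat → SW at lon 20°, lat -70°.
Square 1, 6: +1·2° lon, +6·1° lat → SW at lon 22°, lat -64°.
Subsquare w=22, p=15: +22·0.0833333° lon, +15·0.0416667° lat → SW at lon 23.8333°, lat -63.375°.
latitude 63.3750° S, longitude 23.8333° E.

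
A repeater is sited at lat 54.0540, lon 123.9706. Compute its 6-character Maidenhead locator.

PO14xb

Offset from 180°W / 90°S: lon 303.9706°, lat 144.0540°.
Field: lon ⌊303.9706/20⌋ = 15 → P; lat ⌊144.0540/10⌋ = 14 → O.
Square: lon ⌊3.9706/2⌋ = 1; lat ⌊4.0540/1⌋ = 4.
Subsquare: lon ⌊1.9706/0.0833333⌋ = 23 → x; lat ⌊0.0540/0.0416667⌋ = 1 → b.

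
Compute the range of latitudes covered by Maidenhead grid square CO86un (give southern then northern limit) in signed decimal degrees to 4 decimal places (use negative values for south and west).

Field C=2, O=14: +2·20° lon, +14·10° lat → SW at lon -140°, lat 50°.
Square 8, 6: +8·2° lon, +6·1° lat → SW at lon -124°, lat 56°.
Subsquare u=20, n=13: +20·0.0833333° lon, +13·0.0416667° lat → SW at lon -122.333°, lat 56.5417°.
Cell spans 0.0833333° lon × 0.0416667° lat.
south 56.5417, north 56.5833.

56.5417, 56.5833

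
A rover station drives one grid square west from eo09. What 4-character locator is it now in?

Longitude square 0; −1 → -1, wraps to 9, carry into field.
Longitude field E = 4; −1 → 3 = D.
The latitude characters are unchanged.

DO99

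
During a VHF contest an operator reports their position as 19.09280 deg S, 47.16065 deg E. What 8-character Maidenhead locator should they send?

Add 180° to longitude and 90° to latitude: 227.16065, 70.90720.
Field: 227.16065/20 → 11 → L, 70.90720/10 → 7 → H; chars LH.
Square: 7.16065/2 → 3, 0.90720/1 → 0; chars 30.
Subsquare: 1.16065/0.0833333 → 13 → n, 0.90720/0.0416667 → 21 → v; chars nv.
Extended square: 0.07732/0.00833333 → 9, 0.03220/0.00416667 → 7; chars 97.

LH30nv97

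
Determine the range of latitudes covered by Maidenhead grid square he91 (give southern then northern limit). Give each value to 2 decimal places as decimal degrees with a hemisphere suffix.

49.00° S, 48.00° S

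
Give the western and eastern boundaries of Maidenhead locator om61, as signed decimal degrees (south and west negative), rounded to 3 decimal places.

Field O=14, M=12: +14·20° lon, +12·10° lat → SW at lon 100°, lat 30°.
Square 6, 1: +6·2° lon, +1·1° lat → SW at lon 112°, lat 31°.
Cell spans 2° lon × 1° lat.
west 112.000, east 114.000.

112.000, 114.000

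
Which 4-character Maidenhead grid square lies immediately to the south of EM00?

EL09

Latitude square 0; −1 → -1, wraps to 9, carry into field.
Latitude field M = 12; −1 → 11 = L.
The longitude characters are unchanged.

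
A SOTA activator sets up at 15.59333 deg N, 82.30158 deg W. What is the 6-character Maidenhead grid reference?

EK85uo

Offset from 180°W / 90°S: lon 97.6984°, lat 105.5933°.
Field: lon ⌊97.6984/20⌋ = 4 → E; lat ⌊105.5933/10⌋ = 10 → K.
Square: lon ⌊17.6984/2⌋ = 8; lat ⌊5.5933/1⌋ = 5.
Subsquare: lon ⌊1.6984/0.0833333⌋ = 20 → u; lat ⌊0.5933/0.0416667⌋ = 14 → o.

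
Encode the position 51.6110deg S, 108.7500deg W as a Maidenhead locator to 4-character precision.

DD58

Shift to the Maidenhead origin (180°W, 90°S): lon 71.25, lat 38.39.
Field (20°×10°, letters A–R): lon ⌊71.25/20⌋ = 3 → D; lat ⌊38.39/10⌋ = 3 → D.
Square (2°×1°, digits 0–9): lon ⌊11.25/2⌋ = 5; lat ⌊8.39/1⌋ = 8.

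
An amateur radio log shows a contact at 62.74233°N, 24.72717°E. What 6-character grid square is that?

Offset from 180°W / 90°S: lon 204.7272°, lat 152.7423°.
Field: lon ⌊204.7272/20⌋ = 10 → K; lat ⌊152.7423/10⌋ = 15 → P.
Square: lon ⌊4.7272/2⌋ = 2; lat ⌊2.7423/1⌋ = 2.
Subsquare: lon ⌊0.7272/0.0833333⌋ = 8 → i; lat ⌊0.7423/0.0416667⌋ = 17 → r.

KP22ir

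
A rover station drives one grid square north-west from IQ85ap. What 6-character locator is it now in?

Longitude subsquare a = 0; −1 → -1, wraps to 23 = x, carry into square.
Longitude square 8; −1 → 7.
Latitude subsquare p = 15; +1 → 16 = q.

IQ75xq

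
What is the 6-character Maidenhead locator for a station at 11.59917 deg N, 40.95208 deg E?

LK01lo

Add 180° to longitude and 90° to latitude: 220.9521, 101.5992.
Field (20°×10°, letters A–R): lon ⌊220.9521/20⌋ = 11 → L; lat ⌊101.5992/10⌋ = 10 → K.
Square (2°×1°, digits 0–9): lon ⌊0.9521/2⌋ = 0; lat ⌊1.5992/1⌋ = 1.
Subsquare (5′×2.5′, letters a–x): lon ⌊0.9521/0.0833333⌋ = 11 → l; lat ⌊0.5992/0.0416667⌋ = 14 → o.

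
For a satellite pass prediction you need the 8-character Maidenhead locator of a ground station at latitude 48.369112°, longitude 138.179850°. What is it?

Add 180° to longitude and 90° to latitude: 318.17985, 138.36911.
Field: lon ⌊318.17985/20⌋ = 15 → P; lat ⌊138.36911/10⌋ = 13 → N.
Square: lon ⌊18.17985/2⌋ = 9; lat ⌊8.36911/1⌋ = 8.
Subsquare: lon ⌊0.17985/0.0833333⌋ = 2 → c; lat ⌊0.36911/0.0416667⌋ = 8 → i.
Extended square: lon ⌊0.01318/0.00833333⌋ = 1; lat ⌊0.03578/0.00416667⌋ = 8.

PN98ci18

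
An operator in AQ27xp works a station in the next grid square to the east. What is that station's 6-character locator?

Longitude subsquare x = 23; +1 → 24, wraps to 0 = a, carry into square.
Longitude square 2; +1 → 3.
The latitude characters are unchanged.

AQ37ap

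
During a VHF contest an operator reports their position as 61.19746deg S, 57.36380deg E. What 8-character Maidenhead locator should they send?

LC88qt32

Shift to the Maidenhead origin (180°W, 90°S): lon 237.36380, lat 28.80254.
Field: 237.36380/20 → 11 → L, 28.80254/10 → 2 → C; chars LC.
Square: 17.36380/2 → 8, 8.80254/1 → 8; chars 88.
Subsquare: 1.36380/0.0833333 → 16 → q, 0.80254/0.0416667 → 19 → t; chars qt.
Extended square: 0.03047/0.00833333 → 3, 0.01087/0.00416667 → 2; chars 32.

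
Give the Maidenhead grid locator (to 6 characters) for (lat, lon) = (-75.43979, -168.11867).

AB54wn

Add 180° to longitude and 90° to latitude: 11.8813, 14.5602.
Field (20°×10°, letters A–R): 11.8813/20 → 0 → A, 14.5602/10 → 1 → B; chars AB.
Square (2°×1°, digits 0–9): 11.8813/2 → 5, 4.5602/1 → 4; chars 54.
Subsquare (5′×2.5′, letters a–x): 1.8813/0.0833333 → 22 → w, 0.5602/0.0416667 → 13 → n; chars wn.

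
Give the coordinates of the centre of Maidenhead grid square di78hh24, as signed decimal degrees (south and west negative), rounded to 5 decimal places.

-1.68958, -105.39583

Field D=3, I=8: +3·20° lon, +8·10° lat → SW at lon -120°, lat -10°.
Square 7, 8: +7·2° lon, +8·1° lat → SW at lon -106°, lat -2°.
Subsquare h=7, h=7: +7·0.0833333° lon, +7·0.0416667° lat → SW at lon -105.417°, lat -1.70833°.
Extended square 2, 4: +2·0.00833333° lon, +4·0.00416667° lat → SW at lon -105.4°, lat -1.69167°.
Cell spans 0.00833333° lon × 0.00416667° lat. Centre is SW corner plus half of each.
latitude -1.68958, longitude -105.39583.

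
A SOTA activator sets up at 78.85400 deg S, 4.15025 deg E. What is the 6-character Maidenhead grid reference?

Shift to the Maidenhead origin (180°W, 90°S): lon 184.1502, lat 11.1460.
Field: 184.1502/20 → 9 → J, 11.1460/10 → 1 → B; chars JB.
Square: 4.1502/2 → 2, 1.1460/1 → 1; chars 21.
Subsquare: 0.1502/0.0833333 → 1 → b, 0.1460/0.0416667 → 3 → d; chars bd.

JB21bd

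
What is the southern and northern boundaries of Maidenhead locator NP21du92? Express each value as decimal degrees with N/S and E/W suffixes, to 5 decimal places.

61.84167° N, 61.84583° N

Field N=13, P=15: +13·20° lon, +15·10° lat → SW at lon 80°, lat 60°.
Square 2, 1: +2·2° lon, +1·1° lat → SW at lon 84°, lat 61°.
Subsquare d=3, u=20: +3·0.0833333° lon, +20·0.0416667° lat → SW at lon 84.25°, lat 61.8333°.
Extended square 9, 2: +9·0.00833333° lon, +2·0.00416667° lat → SW at lon 84.325°, lat 61.8417°.
Cell spans 0.00833333° lon × 0.00416667° lat.
south 61.84167° N, north 61.84583° N.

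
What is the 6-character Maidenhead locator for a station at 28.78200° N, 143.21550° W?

BL88js

Shift to the Maidenhead origin (180°W, 90°S): lon 36.7845, lat 118.7820.
Field (20°×10°, letters A–R): lon ⌊36.7845/20⌋ = 1 → B; lat ⌊118.7820/10⌋ = 11 → L.
Square (2°×1°, digits 0–9): lon ⌊16.7845/2⌋ = 8; lat ⌊8.7820/1⌋ = 8.
Subsquare (5′×2.5′, letters a–x): lon ⌊0.7845/0.0833333⌋ = 9 → j; lat ⌊0.7820/0.0416667⌋ = 18 → s.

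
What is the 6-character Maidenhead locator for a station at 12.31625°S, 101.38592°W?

DH97hq

Shift to the Maidenhead origin (180°W, 90°S): lon 78.6141, lat 77.6838.
Field (20°×10°, letters A–R): lon ⌊78.6141/20⌋ = 3 → D; lat ⌊77.6838/10⌋ = 7 → H.
Square (2°×1°, digits 0–9): lon ⌊18.6141/2⌋ = 9; lat ⌊7.6838/1⌋ = 7.
Subsquare (5′×2.5′, letters a–x): lon ⌊0.6141/0.0833333⌋ = 7 → h; lat ⌊0.6838/0.0416667⌋ = 16 → q.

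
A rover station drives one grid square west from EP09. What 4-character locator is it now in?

DP99

Longitude square 0; −1 → -1, wraps to 9, carry into field.
Longitude field E = 4; −1 → 3 = D.
The latitude characters are unchanged.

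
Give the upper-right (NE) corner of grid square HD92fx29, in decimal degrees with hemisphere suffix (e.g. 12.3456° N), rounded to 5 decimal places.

Field H=7, D=3: +7·20° lon, +3·10° lat → SW at lon -40°, lat -60°.
Square 9, 2: +9·2° lon, +2·1° lat → SW at lon -22°, lat -58°.
Subsquare f=5, x=23: +5·0.0833333° lon, +23·0.0416667° lat → SW at lon -21.5833°, lat -57.0417°.
Extended square 2, 9: +2·0.00833333° lon, +9·0.00416667° lat → SW at lon -21.5667°, lat -57.0042°.
Cell spans 0.00833333° lon × 0.00416667° lat. NE corner is SW corner plus one full cell.
latitude 57.00000° S, longitude 21.55833° W.

57.00000° S, 21.55833° W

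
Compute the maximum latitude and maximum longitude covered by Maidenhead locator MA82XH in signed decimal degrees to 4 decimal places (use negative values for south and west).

-87.6667, 78.0000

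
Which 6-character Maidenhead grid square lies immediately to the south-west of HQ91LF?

Longitude subsquare l = 11; −1 → 10 = k.
Latitude subsquare f = 5; −1 → 4 = e.

HQ91ke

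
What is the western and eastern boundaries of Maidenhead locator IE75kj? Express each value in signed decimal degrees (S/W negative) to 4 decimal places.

Field I=8, E=4: +8·20° lon, +4·10° lat → SW at lon -20°, lat -50°.
Square 7, 5: +7·2° lon, +5·1° lat → SW at lon -6°, lat -45°.
Subsquare k=10, j=9: +10·0.0833333° lon, +9·0.0416667° lat → SW at lon -5.16667°, lat -44.625°.
Cell spans 0.0833333° lon × 0.0416667° lat.
west -5.1667, east -5.0833.

-5.1667, -5.0833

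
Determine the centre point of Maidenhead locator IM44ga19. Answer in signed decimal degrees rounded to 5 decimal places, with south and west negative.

Field I=8, M=12: +8·20° lon, +12·10° lat → SW at lon -20°, lat 30°.
Square 4, 4: +4·2° lon, +4·1° lat → SW at lon -12°, lat 34°.
Subsquare g=6, a=0: +6·0.0833333° lon, +0·0.0416667° lat → SW at lon -11.5°, lat 34°.
Extended square 1, 9: +1·0.00833333° lon, +9·0.00416667° lat → SW at lon -11.4917°, lat 34.0375°.
Cell spans 0.00833333° lon × 0.00416667° lat. Centre is SW corner plus half of each.
latitude 34.03958, longitude -11.48750.

34.03958, -11.48750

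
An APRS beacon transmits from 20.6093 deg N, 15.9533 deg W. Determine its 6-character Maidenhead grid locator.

Shift to the Maidenhead origin (180°W, 90°S): lon 164.0467, lat 110.6093.
Field: lon ⌊164.0467/20⌋ = 8 → I; lat ⌊110.6093/10⌋ = 11 → L.
Square: lon ⌊4.0467/2⌋ = 2; lat ⌊0.6093/1⌋ = 0.
Subsquare: lon ⌊0.0467/0.0833333⌋ = 0 → a; lat ⌊0.6093/0.0416667⌋ = 14 → o.

IL20ao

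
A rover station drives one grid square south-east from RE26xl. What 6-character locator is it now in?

RE36ak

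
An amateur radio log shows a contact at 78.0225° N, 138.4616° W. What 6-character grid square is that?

Offset from 180°W / 90°S: lon 41.5384°, lat 168.0225°.
Field (20°×10°, letters A–R): lon ⌊41.5384/20⌋ = 2 → C; lat ⌊168.0225/10⌋ = 16 → Q.
Square (2°×1°, digits 0–9): lon ⌊1.5384/2⌋ = 0; lat ⌊8.0225/1⌋ = 8.
Subsquare (5′×2.5′, letters a–x): lon ⌊1.5384/0.0833333⌋ = 18 → s; lat ⌊0.0225/0.0416667⌋ = 0 → a.

CQ08sa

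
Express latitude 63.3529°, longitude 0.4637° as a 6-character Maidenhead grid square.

Add 180° to longitude and 90° to latitude: 180.4637, 153.3529.
Field: lon ⌊180.4637/20⌋ = 9 → J; lat ⌊153.3529/10⌋ = 15 → P.
Square: lon ⌊0.4637/2⌋ = 0; lat ⌊3.3529/1⌋ = 3.
Subsquare: lon ⌊0.4637/0.0833333⌋ = 5 → f; lat ⌊0.3529/0.0416667⌋ = 8 → i.

JP03fi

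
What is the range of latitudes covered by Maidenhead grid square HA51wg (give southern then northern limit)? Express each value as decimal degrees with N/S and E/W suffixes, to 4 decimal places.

88.7500° S, 88.7083° S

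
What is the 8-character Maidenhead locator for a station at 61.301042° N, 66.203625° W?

FP61vh52

Offset from 180°W / 90°S: lon 113.79637°, lat 151.30104°.
Field: lon ⌊113.79637/20⌋ = 5 → F; lat ⌊151.30104/10⌋ = 15 → P.
Square: lon ⌊13.79637/2⌋ = 6; lat ⌊1.30104/1⌋ = 1.
Subsquare: lon ⌊1.79637/0.0833333⌋ = 21 → v; lat ⌊0.30104/0.0416667⌋ = 7 → h.
Extended square: lon ⌊0.04637/0.00833333⌋ = 5; lat ⌊0.00938/0.00416667⌋ = 2.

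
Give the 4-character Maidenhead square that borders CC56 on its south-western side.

Longitude square 5; −1 → 4.
Latitude square 6; −1 → 5.

CC45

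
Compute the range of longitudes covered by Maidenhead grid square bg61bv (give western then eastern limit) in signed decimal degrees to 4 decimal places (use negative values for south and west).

Field B=1, G=6: +1·20° lon, +6·10° lat → SW at lon -160°, lat -30°.
Square 6, 1: +6·2° lon, +1·1° lat → SW at lon -148°, lat -29°.
Subsquare b=1, v=21: +1·0.0833333° lon, +21·0.0416667° lat → SW at lon -147.917°, lat -28.125°.
Cell spans 0.0833333° lon × 0.0416667° lat.
west -147.9167, east -147.8333.

-147.9167, -147.8333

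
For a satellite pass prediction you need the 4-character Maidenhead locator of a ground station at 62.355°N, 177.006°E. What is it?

Add 180° to longitude and 90° to latitude: 357.01, 152.35.
Field (20°×10°, letters A–R): lon ⌊357.01/20⌋ = 17 → R; lat ⌊152.35/10⌋ = 15 → P.
Square (2°×1°, digits 0–9): lon ⌊17.01/2⌋ = 8; lat ⌊2.35/1⌋ = 2.

RP82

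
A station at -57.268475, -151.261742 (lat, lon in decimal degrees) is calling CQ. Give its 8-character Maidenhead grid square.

BD42ir85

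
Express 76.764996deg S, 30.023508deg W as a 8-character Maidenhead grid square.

Add 180° to longitude and 90° to latitude: 149.97649, 13.23500.
Field: lon ⌊149.97649/20⌋ = 7 → H; lat ⌊13.23500/10⌋ = 1 → B.
Square: lon ⌊9.97649/2⌋ = 4; lat ⌊3.23500/1⌋ = 3.
Subsquare: lon ⌊1.97649/0.0833333⌋ = 23 → x; lat ⌊0.23500/0.0416667⌋ = 5 → f.
Extended square: lon ⌊0.05983/0.00833333⌋ = 7; lat ⌊0.02667/0.00416667⌋ = 6.

HB43xf76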